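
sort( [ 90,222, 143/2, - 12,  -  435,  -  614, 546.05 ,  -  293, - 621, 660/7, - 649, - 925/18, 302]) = [- 649, - 621,-614, - 435, - 293, - 925/18, - 12,143/2, 90 , 660/7 , 222,302, 546.05 ] 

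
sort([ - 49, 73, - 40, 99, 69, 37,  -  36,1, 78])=[ - 49 , -40, - 36 , 1,  37, 69,73,78,99]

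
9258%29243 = 9258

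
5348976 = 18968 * 282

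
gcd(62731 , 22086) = 1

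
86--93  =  179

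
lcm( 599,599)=599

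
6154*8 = 49232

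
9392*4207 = 39512144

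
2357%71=14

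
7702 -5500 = 2202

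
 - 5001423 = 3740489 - 8741912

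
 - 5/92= - 5/92= -0.05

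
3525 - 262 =3263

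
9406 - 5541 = 3865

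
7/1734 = 7/1734 = 0.00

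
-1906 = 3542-5448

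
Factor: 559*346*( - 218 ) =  - 42164252 = -  2^2 * 13^1*43^1* 109^1*173^1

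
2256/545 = 2256/545 = 4.14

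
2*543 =1086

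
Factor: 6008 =2^3 *751^1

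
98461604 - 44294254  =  54167350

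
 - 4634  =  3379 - 8013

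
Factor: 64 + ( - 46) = 2^1*3^2 = 18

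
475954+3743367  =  4219321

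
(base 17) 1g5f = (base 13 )4504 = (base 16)25A5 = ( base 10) 9637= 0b10010110100101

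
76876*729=56042604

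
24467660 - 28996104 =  - 4528444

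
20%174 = 20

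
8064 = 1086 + 6978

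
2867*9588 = 27488796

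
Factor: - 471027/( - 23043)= 197^1*797^1*7681^( - 1 ) = 157009/7681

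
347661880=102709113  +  244952767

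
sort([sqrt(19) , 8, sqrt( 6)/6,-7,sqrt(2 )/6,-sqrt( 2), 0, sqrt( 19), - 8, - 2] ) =[ - 8,  -  7, - 2, - sqrt(2),0, sqrt(2 ) /6, sqrt(6) /6,  sqrt(19),sqrt(19), 8]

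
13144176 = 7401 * 1776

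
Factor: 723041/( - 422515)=-5^( - 1)*11^1*65731^1  *84503^ ( - 1 ) 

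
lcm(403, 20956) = 20956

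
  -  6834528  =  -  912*7494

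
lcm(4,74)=148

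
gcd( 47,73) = 1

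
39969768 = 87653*456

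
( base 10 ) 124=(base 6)324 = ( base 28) 4C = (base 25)4o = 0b1111100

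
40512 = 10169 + 30343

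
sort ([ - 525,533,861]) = [-525,533, 861]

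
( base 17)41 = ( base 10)69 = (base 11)63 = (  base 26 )2h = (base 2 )1000101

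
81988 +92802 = 174790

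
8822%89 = 11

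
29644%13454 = 2736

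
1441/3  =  480 + 1/3 = 480.33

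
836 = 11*76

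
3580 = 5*716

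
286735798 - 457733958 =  - 170998160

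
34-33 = 1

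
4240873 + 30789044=35029917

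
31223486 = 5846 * 5341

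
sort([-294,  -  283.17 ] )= [ - 294,  -  283.17 ]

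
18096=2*9048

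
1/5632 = 1/5632 = 0.00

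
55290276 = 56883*972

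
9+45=54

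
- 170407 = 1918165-2088572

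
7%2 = 1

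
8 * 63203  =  505624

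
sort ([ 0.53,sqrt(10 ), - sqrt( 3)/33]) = [-sqrt(3 ) /33, 0.53, sqrt( 10 )] 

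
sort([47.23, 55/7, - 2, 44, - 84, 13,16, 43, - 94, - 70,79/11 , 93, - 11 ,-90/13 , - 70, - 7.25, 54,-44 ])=[ - 94, - 84, -70, -70 , - 44, - 11, - 7.25,  -  90/13,- 2, 79/11, 55/7, 13, 16, 43, 44, 47.23, 54, 93]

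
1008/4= 252 = 252.00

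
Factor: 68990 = 2^1*5^1 * 6899^1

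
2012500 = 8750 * 230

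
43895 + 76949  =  120844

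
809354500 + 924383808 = 1733738308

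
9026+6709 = 15735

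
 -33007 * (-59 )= 1947413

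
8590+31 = 8621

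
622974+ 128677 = 751651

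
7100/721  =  7100/721 = 9.85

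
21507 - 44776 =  - 23269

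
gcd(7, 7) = 7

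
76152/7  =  76152/7 = 10878.86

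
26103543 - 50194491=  - 24090948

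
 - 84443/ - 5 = 84443/5 = 16888.60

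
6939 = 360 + 6579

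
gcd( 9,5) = 1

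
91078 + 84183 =175261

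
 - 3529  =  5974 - 9503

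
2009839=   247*8137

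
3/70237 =3/70237 = 0.00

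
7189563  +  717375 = 7906938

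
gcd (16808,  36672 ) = 1528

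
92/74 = 1 + 9/37= 1.24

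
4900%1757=1386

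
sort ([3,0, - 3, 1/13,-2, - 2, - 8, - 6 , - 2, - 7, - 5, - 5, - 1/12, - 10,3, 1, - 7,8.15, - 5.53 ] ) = [ - 10,  -  8, - 7, - 7, - 6,-5.53 , - 5 ,  -  5 , - 3,-2, - 2, - 2,-1/12, 0,1/13,1,3, 3,8.15]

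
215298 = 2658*81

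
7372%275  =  222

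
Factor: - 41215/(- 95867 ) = 5^1 * 37^(  -  1) *2591^( - 1)*8243^1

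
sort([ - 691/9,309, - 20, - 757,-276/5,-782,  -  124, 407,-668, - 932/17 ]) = [ - 782,-757, - 668, - 124,-691/9,  -  276/5, - 932/17, - 20,309,407]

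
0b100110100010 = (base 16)9a2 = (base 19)6ff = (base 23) 4F5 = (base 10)2466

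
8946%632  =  98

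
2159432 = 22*98156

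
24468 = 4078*6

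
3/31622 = 3/31622 = 0.00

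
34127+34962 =69089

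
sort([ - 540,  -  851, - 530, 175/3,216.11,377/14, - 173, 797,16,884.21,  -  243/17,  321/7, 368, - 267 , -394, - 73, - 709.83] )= [ - 851  , - 709.83, - 540, - 530, - 394,  -  267,-173, - 73, - 243/17,  16,377/14,321/7, 175/3,216.11,368,797, 884.21]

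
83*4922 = 408526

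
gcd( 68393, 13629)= 1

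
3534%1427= 680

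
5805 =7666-1861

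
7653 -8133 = - 480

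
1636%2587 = 1636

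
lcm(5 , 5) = 5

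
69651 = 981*71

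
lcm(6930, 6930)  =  6930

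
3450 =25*138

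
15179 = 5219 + 9960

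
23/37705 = 23/37705 = 0.00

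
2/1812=1/906 = 0.00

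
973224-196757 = 776467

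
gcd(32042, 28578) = 866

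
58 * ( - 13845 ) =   -  803010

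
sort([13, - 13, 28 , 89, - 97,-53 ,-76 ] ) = [ - 97, - 76 , - 53, - 13, 13, 28,89 ]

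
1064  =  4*266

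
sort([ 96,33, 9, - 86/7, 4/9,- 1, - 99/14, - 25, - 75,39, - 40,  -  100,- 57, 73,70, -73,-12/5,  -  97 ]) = [ - 100, - 97, - 75, -73, - 57,  -  40,- 25, -86/7, - 99/14, - 12/5 , - 1 , 4/9, 9, 33, 39,70 , 73, 96 ] 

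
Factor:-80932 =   -  2^2*20233^1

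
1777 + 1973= 3750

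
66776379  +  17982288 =84758667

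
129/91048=129/91048 = 0.00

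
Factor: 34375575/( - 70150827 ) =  - 11458525/23383609 = - 5^2 * 13^1*35257^1*23383609^( - 1 ) 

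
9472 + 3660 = 13132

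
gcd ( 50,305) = 5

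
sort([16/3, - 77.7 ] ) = [  -  77.7, 16/3]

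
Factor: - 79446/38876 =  - 2^ ( - 1)*3^1 * 9719^( - 1)*13241^1 =- 39723/19438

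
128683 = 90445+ 38238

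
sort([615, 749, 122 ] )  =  [ 122,  615, 749]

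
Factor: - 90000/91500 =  - 60/61= -  2^2 * 3^1*5^1*61^( - 1 )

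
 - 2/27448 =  - 1/13724 = - 0.00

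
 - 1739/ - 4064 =1739/4064= 0.43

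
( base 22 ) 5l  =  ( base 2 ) 10000011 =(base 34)3t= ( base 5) 1011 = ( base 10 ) 131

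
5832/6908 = 1458/1727 = 0.84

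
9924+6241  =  16165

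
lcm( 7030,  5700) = 210900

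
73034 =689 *106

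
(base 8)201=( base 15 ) 89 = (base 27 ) 4L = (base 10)129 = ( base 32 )41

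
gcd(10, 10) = 10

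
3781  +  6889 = 10670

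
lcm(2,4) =4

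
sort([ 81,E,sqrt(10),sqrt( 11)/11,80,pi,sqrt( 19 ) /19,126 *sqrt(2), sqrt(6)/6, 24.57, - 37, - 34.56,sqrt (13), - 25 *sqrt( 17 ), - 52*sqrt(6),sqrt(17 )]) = [ - 52*sqrt(6), - 25*sqrt(17 ), - 37, - 34.56 , sqrt(19)/19,  sqrt (11 ) /11, sqrt ( 6 )/6, E,  pi,sqrt( 10),  sqrt(13),sqrt(17), 24.57,80, 81,126 * sqrt ( 2 )]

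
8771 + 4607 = 13378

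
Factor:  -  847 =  - 7^1 * 11^2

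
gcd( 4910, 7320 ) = 10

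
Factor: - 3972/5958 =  - 2/3 = - 2^1*3^( - 1 ) 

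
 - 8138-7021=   -  15159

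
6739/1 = 6739 = 6739.00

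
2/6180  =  1/3090 =0.00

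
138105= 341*405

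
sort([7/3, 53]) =[ 7/3, 53 ]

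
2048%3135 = 2048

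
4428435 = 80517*55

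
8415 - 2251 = 6164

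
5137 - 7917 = -2780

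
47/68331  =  47/68331 =0.00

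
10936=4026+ 6910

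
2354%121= 55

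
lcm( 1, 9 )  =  9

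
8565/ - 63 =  - 2855/21 = -135.95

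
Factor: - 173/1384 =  - 1/8=   - 2^ (  -  3)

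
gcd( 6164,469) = 67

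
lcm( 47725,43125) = 3579375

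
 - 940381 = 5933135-6873516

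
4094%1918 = 258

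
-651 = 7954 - 8605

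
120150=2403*50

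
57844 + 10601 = 68445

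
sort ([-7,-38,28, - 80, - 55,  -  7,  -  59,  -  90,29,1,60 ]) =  [ - 90,  -  80, - 59, - 55, - 38,  -  7, - 7,1,28, 29,60]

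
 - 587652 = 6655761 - 7243413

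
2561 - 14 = 2547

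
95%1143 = 95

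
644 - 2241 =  - 1597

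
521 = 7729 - 7208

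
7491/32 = 7491/32 = 234.09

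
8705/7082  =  8705/7082= 1.23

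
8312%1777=1204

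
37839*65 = 2459535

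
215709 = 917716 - 702007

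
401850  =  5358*75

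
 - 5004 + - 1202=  - 6206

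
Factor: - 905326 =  - 2^1 * 23^1*19681^1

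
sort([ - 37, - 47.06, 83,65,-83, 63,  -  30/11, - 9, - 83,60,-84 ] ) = [ - 84, - 83,-83,  -  47.06, - 37, - 9, - 30/11 , 60, 63, 65, 83]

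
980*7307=7160860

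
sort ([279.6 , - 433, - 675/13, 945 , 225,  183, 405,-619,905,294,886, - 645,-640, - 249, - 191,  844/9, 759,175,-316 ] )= [ - 645 , - 640, - 619, - 433,- 316, - 249, - 191, - 675/13, 844/9, 175,  183,225, 279.6,294, 405, 759,  886, 905,  945] 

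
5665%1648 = 721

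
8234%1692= 1466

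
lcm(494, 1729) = 3458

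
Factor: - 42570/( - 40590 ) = 43/41 = 41^( - 1)*43^1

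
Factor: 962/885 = 2^1 * 3^( - 1 )*5^( - 1 )*13^1*37^1 * 59^( - 1 ) 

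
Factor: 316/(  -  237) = -2^2*3^(-1) = -4/3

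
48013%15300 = 2113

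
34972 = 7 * 4996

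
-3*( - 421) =1263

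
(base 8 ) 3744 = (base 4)133210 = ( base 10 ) 2020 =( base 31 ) 235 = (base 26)2PI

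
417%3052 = 417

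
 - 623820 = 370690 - 994510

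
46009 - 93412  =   - 47403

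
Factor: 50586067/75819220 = 2^( - 2)*5^( - 1 )*7^1 * 17^1*37^1*11489^1 * 3790961^( - 1)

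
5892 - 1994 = 3898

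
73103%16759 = 6067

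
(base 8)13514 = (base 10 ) 5964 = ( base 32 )5QC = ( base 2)1011101001100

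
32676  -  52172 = -19496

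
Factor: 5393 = 5393^1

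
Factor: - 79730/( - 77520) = 2^ (-3)*3^( - 1) * 7^1*19^( - 1 )*67^1 = 469/456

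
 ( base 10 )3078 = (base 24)586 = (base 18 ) 990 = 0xc06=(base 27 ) 460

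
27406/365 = 75 + 31/365  =  75.08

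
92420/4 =23105= 23105.00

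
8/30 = 4/15= 0.27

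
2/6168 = 1/3084=0.00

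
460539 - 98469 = 362070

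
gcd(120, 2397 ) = 3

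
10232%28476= 10232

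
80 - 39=41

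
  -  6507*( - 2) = 13014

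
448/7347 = 448/7347=0.06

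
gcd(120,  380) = 20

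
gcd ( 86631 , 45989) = 1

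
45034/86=22517/43 = 523.65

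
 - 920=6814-7734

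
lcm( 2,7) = 14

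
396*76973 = 30481308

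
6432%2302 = 1828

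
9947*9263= 92139061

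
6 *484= 2904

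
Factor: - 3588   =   - 2^2*3^1*13^1*23^1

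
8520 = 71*120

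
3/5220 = 1/1740 = 0.00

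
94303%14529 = 7129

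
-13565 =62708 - 76273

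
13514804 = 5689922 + 7824882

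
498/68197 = 498/68197 = 0.01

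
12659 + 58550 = 71209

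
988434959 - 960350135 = 28084824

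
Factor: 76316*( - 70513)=-2^2 * 107^1*659^1 * 19079^1=-  5381270108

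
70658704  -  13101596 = 57557108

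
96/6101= 96/6101 = 0.02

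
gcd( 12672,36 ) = 36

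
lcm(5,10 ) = 10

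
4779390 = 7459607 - 2680217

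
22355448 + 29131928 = 51487376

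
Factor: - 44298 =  - 2^1 * 3^2 * 23^1 * 107^1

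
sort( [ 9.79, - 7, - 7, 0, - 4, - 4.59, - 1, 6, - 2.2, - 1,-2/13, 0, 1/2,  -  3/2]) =[  -  7 , -7, - 4.59, - 4,-2.2,  -  3/2,-1, - 1,-2/13,  0, 0,1/2, 6,9.79 ] 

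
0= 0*( - 14908 ) 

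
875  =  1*875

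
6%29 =6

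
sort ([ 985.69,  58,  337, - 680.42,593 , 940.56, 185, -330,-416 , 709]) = [ - 680.42, - 416, - 330, 58, 185, 337, 593,709,940.56,985.69]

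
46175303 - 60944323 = - 14769020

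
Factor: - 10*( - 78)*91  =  2^2*3^1*5^1 * 7^1 * 13^2 = 70980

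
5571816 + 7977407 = 13549223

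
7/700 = 1/100 =0.01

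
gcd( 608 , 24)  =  8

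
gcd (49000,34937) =49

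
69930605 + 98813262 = 168743867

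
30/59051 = 30/59051= 0.00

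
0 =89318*0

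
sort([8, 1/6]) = [ 1/6, 8 ]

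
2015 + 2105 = 4120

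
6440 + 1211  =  7651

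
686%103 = 68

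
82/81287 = 82/81287 = 0.00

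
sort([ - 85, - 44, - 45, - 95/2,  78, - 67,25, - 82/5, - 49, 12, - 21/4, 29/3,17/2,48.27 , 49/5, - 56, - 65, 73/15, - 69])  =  [-85, - 69, - 67, - 65,  -  56,-49, - 95/2, - 45 ,-44,-82/5,  -  21/4,73/15, 17/2, 29/3 , 49/5,12, 25,48.27,78]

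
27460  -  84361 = -56901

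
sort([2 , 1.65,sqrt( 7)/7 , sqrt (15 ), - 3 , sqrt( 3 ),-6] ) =[-6 , - 3,sqrt( 7)/7,1.65,sqrt( 3 ), 2,sqrt ( 15 ) ]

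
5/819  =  5/819= 0.01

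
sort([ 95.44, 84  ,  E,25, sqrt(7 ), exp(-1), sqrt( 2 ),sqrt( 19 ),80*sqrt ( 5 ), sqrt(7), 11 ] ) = [ exp( -1 ), sqrt(2 ),sqrt(7), sqrt( 7 ), E,sqrt(  19), 11, 25, 84,95.44, 80*sqrt(5)]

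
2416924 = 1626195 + 790729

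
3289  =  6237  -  2948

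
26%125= 26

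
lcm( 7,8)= 56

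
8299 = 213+8086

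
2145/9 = 238 + 1/3 = 238.33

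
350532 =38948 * 9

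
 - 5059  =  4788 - 9847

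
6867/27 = 763/3 = 254.33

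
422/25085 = 422/25085=0.02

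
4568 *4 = 18272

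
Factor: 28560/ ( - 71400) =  - 2/5 = - 2^1  *  5^( - 1) 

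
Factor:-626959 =-626959^1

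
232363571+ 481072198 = 713435769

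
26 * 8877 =230802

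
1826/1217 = 1826/1217=1.50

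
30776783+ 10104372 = 40881155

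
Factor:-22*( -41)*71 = 2^1 * 11^1*41^1*71^1 = 64042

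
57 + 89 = 146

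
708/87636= 59/7303=0.01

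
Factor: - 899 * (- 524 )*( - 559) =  - 263331484  =  - 2^2*13^1*29^1* 31^1  *43^1*131^1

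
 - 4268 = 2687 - 6955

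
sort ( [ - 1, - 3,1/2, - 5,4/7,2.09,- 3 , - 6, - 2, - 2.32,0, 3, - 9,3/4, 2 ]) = [ - 9, - 6,-5, - 3, - 3, -2.32 , - 2, - 1,0,1/2,4/7,3/4,2,2.09, 3]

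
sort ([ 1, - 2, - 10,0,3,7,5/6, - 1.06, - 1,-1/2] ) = [ - 10 ,-2,-1.06, - 1, - 1/2,  0 , 5/6,1, 3, 7]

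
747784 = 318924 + 428860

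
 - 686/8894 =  - 343/4447 = - 0.08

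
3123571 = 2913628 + 209943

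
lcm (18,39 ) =234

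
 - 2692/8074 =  - 1+2691/4037 = -0.33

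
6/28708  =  3/14354 = 0.00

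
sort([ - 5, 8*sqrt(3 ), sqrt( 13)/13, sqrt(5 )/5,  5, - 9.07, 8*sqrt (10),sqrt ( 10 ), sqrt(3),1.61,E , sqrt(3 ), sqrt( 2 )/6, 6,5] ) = [- 9.07, - 5,  sqrt ( 2)/6,sqrt(13 )/13,  sqrt(5 )/5, 1.61, sqrt(3), sqrt(3), E, sqrt( 10), 5, 5,6, 8*sqrt( 3 ), 8*sqrt(10 )]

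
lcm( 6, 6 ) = 6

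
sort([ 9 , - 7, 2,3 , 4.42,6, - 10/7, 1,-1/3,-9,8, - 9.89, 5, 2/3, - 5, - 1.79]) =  [ - 9.89, - 9,- 7, - 5, - 1.79, - 10/7, - 1/3, 2/3,1, 2, 3, 4.42,5, 6,8, 9]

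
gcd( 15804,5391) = 9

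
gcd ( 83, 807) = 1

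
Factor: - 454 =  - 2^1*227^1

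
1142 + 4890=6032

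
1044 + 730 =1774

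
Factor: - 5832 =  - 2^3*3^6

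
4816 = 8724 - 3908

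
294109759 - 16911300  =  277198459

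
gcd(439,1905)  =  1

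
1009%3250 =1009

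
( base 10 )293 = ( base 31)9E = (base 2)100100101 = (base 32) 95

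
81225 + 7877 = 89102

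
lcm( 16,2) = 16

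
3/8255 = 3/8255= 0.00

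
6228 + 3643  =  9871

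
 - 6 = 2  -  8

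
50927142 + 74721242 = 125648384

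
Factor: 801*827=3^2*89^1*827^1 = 662427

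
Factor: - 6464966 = -2^1*1013^1* 3191^1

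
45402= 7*6486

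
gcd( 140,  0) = 140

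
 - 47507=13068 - 60575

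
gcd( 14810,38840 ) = 10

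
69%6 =3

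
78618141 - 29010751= 49607390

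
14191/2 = 14191/2 = 7095.50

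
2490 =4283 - 1793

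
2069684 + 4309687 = 6379371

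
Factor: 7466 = 2^1*3733^1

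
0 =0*1089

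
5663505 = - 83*( - 68235)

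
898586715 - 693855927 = 204730788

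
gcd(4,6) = 2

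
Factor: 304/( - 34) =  - 2^3 * 17^ ( - 1)*19^1=- 152/17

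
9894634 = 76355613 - 66460979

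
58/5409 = 58/5409 = 0.01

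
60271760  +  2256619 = 62528379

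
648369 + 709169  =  1357538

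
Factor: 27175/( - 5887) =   -  5^2*7^(-1)*29^( - 2)*1087^1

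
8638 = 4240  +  4398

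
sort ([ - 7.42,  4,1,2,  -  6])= [ - 7.42, - 6,1,2 , 4] 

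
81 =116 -35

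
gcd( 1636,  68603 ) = 1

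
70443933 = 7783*9051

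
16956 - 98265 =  - 81309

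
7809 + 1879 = 9688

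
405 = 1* 405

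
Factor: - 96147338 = - 2^1*7^1*6867667^1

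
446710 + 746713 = 1193423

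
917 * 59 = 54103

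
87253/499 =87253/499 = 174.86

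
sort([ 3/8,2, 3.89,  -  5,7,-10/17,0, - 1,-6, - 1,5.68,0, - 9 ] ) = [ - 9, - 6, - 5,- 1, - 1 , - 10/17,0,0, 3/8,2,3.89, 5.68, 7 ]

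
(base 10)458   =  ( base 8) 712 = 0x1ca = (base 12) 322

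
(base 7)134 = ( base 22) 38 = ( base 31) 2c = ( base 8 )112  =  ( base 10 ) 74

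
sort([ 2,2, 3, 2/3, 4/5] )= [ 2/3 , 4/5 , 2, 2, 3] 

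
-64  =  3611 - 3675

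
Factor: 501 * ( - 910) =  - 2^1*3^1*5^1*7^1*13^1 * 167^1 = - 455910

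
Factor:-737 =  - 11^1* 67^1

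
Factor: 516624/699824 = 3^1*47^1*191^( -1 ) = 141/191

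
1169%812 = 357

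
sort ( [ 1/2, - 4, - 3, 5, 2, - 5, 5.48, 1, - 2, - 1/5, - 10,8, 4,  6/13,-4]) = [ - 10, - 5, - 4, - 4,-3 , - 2, - 1/5, 6/13, 1/2,1, 2, 4, 5,5.48,8]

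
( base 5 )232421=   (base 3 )102122022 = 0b10000100100110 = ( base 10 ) 8486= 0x2126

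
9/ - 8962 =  - 1 + 8953/8962 =- 0.00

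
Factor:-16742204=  - 2^2*37^1*113123^1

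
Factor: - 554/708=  - 2^(-1)*3^(-1)*59^( - 1 )*  277^1 = - 277/354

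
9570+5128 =14698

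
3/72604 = 3/72604=0.00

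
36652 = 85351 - 48699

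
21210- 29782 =-8572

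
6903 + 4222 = 11125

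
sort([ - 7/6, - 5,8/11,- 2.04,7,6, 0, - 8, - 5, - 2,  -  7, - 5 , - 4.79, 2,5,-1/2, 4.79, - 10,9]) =[-10,- 8 , - 7, - 5, - 5, - 5,  -  4.79, - 2.04, -2, - 7/6, - 1/2, 0 , 8/11 , 2,  4.79,5,6 , 7, 9 ] 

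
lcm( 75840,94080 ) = 7432320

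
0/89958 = 0 = 0.00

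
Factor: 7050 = 2^1 * 3^1*5^2*47^1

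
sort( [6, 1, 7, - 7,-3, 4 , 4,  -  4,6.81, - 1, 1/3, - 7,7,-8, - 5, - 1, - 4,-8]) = [ - 8  , - 8,-7,-7 , - 5,-4,  -  4, - 3, - 1,-1,1/3, 1,4,4,6 , 6.81,7,7] 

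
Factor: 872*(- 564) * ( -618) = 2^6*3^2*47^1*103^1*109^1 = 303937344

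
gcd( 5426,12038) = 2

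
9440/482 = 19 + 141/241  =  19.59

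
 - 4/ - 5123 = 4/5123 = 0.00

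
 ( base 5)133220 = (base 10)5435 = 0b1010100111011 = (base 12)318B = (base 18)GDH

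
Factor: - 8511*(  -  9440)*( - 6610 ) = -2^6*3^1*5^2*59^1*661^1* 2837^1 = -531072782400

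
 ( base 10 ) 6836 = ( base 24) bkk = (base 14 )26c4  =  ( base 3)100101012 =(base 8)15264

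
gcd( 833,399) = 7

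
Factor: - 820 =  - 2^2*5^1*41^1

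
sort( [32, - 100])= [-100, 32 ]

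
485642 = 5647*86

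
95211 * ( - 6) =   -  571266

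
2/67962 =1/33981 = 0.00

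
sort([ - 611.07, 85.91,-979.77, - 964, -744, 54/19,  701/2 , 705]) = [-979.77 , - 964,  -  744 , - 611.07, 54/19,85.91,701/2,705]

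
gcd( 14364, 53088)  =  84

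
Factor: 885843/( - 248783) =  - 3^3*7^1 * 43^1 * 109^1*248783^(  -  1)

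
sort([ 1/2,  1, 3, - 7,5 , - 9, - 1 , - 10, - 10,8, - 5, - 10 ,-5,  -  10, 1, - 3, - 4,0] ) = [ - 10, - 10, - 10,-10, - 9, - 7,-5, - 5, - 4 ,  -  3, - 1, 0, 1/2,1, 1, 3,5,8]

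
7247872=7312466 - 64594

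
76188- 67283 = 8905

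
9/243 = 1/27 = 0.04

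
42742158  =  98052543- 55310385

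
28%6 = 4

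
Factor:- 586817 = - 7^1*11^1*7621^1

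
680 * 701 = 476680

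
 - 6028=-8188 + 2160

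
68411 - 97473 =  - 29062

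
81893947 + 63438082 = 145332029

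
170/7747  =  170/7747= 0.02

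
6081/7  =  868+5/7 = 868.71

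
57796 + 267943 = 325739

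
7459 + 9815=17274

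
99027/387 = 255 + 38/43 = 255.88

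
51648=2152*24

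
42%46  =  42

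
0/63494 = 0 = 0.00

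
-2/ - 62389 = 2/62389 = 0.00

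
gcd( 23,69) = 23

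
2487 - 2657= - 170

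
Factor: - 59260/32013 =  -2^2*3^( - 2)*5^1*2963^1 * 3557^( - 1 ) 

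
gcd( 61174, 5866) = 838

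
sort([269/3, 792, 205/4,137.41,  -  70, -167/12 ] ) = [ - 70, - 167/12, 205/4, 269/3, 137.41,792] 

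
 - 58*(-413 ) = 23954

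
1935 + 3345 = 5280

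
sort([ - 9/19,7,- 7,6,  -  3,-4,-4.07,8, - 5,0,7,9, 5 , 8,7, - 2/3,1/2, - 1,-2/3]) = [-7, - 5,  -  4.07, - 4, - 3 , - 1, - 2/3,  -  2/3, - 9/19, 0,1/2,5 , 6,7, 7,7, 8, 8,9]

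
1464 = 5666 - 4202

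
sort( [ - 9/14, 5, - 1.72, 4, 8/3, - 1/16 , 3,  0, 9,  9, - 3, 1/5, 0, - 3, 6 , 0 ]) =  [ - 3, - 3,  -  1.72,-9/14, - 1/16,0, 0, 0,1/5,8/3, 3,  4, 5,6 , 9, 9]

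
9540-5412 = 4128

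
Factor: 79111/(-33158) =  - 2^( - 1)*59^( - 1 )*281^( - 1 ) * 79111^1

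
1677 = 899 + 778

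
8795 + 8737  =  17532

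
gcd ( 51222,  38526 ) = 6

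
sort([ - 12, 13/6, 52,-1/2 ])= [ - 12, -1/2,  13/6, 52]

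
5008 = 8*626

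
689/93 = 7 + 38/93 = 7.41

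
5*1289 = 6445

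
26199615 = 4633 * 5655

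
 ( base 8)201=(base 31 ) 45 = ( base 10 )129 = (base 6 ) 333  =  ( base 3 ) 11210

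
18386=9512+8874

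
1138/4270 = 569/2135 = 0.27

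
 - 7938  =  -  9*882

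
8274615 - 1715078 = 6559537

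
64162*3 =192486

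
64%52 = 12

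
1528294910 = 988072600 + 540222310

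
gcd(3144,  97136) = 8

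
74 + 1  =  75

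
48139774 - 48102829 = 36945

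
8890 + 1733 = 10623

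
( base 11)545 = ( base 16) 28E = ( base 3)220020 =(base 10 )654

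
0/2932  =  0 = 0.00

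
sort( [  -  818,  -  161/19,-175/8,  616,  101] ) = [-818,  -  175/8,- 161/19,101,  616] 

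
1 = 1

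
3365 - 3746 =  -381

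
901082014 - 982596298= -81514284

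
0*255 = 0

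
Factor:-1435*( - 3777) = 3^1*5^1*7^1*41^1*1259^1 = 5419995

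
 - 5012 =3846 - 8858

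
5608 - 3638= 1970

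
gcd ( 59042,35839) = 1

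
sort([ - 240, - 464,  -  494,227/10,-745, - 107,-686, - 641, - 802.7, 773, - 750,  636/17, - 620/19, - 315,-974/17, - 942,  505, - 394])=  [ - 942,-802.7, - 750, - 745, - 686, - 641, - 494,- 464 ,-394, - 315,-240,-107, - 974/17, - 620/19, 227/10 , 636/17, 505, 773]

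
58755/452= 58755/452  =  129.99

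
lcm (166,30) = 2490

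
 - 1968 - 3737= - 5705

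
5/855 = 1/171 = 0.01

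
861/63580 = 861/63580 = 0.01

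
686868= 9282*74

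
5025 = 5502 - 477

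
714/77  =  9 + 3/11=9.27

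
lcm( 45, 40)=360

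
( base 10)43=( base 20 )23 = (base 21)21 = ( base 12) 37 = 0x2B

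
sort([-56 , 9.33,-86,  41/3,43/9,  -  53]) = [ - 86,-56, - 53,43/9, 9.33,41/3]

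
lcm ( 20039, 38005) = 1102145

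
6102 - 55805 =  - 49703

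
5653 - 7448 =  - 1795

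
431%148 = 135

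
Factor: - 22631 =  - 7^1*53^1*61^1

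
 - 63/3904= -1 + 3841/3904 = - 0.02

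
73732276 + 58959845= 132692121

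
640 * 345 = 220800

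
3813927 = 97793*39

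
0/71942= 0 = 0.00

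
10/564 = 5/282 = 0.02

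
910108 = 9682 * 94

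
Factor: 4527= 3^2*503^1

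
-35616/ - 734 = 48 + 192/367 = 48.52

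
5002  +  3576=8578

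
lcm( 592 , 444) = 1776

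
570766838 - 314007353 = 256759485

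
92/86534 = 46/43267 = 0.00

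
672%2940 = 672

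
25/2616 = 25/2616 = 0.01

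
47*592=27824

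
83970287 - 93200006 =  - 9229719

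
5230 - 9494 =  - 4264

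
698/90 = 349/45 = 7.76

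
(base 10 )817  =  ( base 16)331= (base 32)ph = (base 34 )o1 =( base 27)137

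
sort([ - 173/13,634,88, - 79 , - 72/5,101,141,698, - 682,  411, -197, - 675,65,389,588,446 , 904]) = [-682, - 675, - 197,-79, - 72/5, - 173/13,65,88,101, 141,389,411,446,588 , 634,698,904]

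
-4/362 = - 1 + 179/181= -0.01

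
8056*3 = 24168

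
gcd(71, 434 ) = 1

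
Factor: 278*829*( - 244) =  - 56232728 = -2^3 * 61^1*139^1*  829^1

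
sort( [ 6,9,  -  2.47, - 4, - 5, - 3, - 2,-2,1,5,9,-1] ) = [ - 5, - 4,  -  3,-2.47, - 2, - 2,-1,1,5,6,9,9]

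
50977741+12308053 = 63285794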